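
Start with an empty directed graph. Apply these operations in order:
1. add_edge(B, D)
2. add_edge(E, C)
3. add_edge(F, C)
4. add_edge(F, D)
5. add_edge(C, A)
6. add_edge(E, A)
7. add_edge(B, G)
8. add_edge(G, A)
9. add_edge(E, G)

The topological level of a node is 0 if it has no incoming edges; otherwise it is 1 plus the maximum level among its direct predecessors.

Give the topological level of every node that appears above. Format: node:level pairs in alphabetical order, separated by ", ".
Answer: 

Answer: A:2, B:0, C:1, D:1, E:0, F:0, G:1

Derivation:
Op 1: add_edge(B, D). Edges now: 1
Op 2: add_edge(E, C). Edges now: 2
Op 3: add_edge(F, C). Edges now: 3
Op 4: add_edge(F, D). Edges now: 4
Op 5: add_edge(C, A). Edges now: 5
Op 6: add_edge(E, A). Edges now: 6
Op 7: add_edge(B, G). Edges now: 7
Op 8: add_edge(G, A). Edges now: 8
Op 9: add_edge(E, G). Edges now: 9
Compute levels (Kahn BFS):
  sources (in-degree 0): B, E, F
  process B: level=0
    B->D: in-degree(D)=1, level(D)>=1
    B->G: in-degree(G)=1, level(G)>=1
  process E: level=0
    E->A: in-degree(A)=2, level(A)>=1
    E->C: in-degree(C)=1, level(C)>=1
    E->G: in-degree(G)=0, level(G)=1, enqueue
  process F: level=0
    F->C: in-degree(C)=0, level(C)=1, enqueue
    F->D: in-degree(D)=0, level(D)=1, enqueue
  process G: level=1
    G->A: in-degree(A)=1, level(A)>=2
  process C: level=1
    C->A: in-degree(A)=0, level(A)=2, enqueue
  process D: level=1
  process A: level=2
All levels: A:2, B:0, C:1, D:1, E:0, F:0, G:1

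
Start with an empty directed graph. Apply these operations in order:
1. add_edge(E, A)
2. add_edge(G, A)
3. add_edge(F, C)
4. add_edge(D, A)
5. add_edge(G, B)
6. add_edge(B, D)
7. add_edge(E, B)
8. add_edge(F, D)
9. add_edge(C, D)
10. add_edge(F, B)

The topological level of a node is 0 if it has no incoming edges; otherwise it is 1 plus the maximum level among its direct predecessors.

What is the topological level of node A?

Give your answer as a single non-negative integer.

Answer: 3

Derivation:
Op 1: add_edge(E, A). Edges now: 1
Op 2: add_edge(G, A). Edges now: 2
Op 3: add_edge(F, C). Edges now: 3
Op 4: add_edge(D, A). Edges now: 4
Op 5: add_edge(G, B). Edges now: 5
Op 6: add_edge(B, D). Edges now: 6
Op 7: add_edge(E, B). Edges now: 7
Op 8: add_edge(F, D). Edges now: 8
Op 9: add_edge(C, D). Edges now: 9
Op 10: add_edge(F, B). Edges now: 10
Compute levels (Kahn BFS):
  sources (in-degree 0): E, F, G
  process E: level=0
    E->A: in-degree(A)=2, level(A)>=1
    E->B: in-degree(B)=2, level(B)>=1
  process F: level=0
    F->B: in-degree(B)=1, level(B)>=1
    F->C: in-degree(C)=0, level(C)=1, enqueue
    F->D: in-degree(D)=2, level(D)>=1
  process G: level=0
    G->A: in-degree(A)=1, level(A)>=1
    G->B: in-degree(B)=0, level(B)=1, enqueue
  process C: level=1
    C->D: in-degree(D)=1, level(D)>=2
  process B: level=1
    B->D: in-degree(D)=0, level(D)=2, enqueue
  process D: level=2
    D->A: in-degree(A)=0, level(A)=3, enqueue
  process A: level=3
All levels: A:3, B:1, C:1, D:2, E:0, F:0, G:0
level(A) = 3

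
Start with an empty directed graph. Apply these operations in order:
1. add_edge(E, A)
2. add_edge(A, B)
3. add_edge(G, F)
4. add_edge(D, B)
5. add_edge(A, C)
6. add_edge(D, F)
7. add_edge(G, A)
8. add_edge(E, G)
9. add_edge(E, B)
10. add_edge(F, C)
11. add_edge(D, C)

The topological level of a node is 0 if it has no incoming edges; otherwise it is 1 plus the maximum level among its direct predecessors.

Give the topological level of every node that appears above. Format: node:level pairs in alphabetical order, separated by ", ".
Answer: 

Answer: A:2, B:3, C:3, D:0, E:0, F:2, G:1

Derivation:
Op 1: add_edge(E, A). Edges now: 1
Op 2: add_edge(A, B). Edges now: 2
Op 3: add_edge(G, F). Edges now: 3
Op 4: add_edge(D, B). Edges now: 4
Op 5: add_edge(A, C). Edges now: 5
Op 6: add_edge(D, F). Edges now: 6
Op 7: add_edge(G, A). Edges now: 7
Op 8: add_edge(E, G). Edges now: 8
Op 9: add_edge(E, B). Edges now: 9
Op 10: add_edge(F, C). Edges now: 10
Op 11: add_edge(D, C). Edges now: 11
Compute levels (Kahn BFS):
  sources (in-degree 0): D, E
  process D: level=0
    D->B: in-degree(B)=2, level(B)>=1
    D->C: in-degree(C)=2, level(C)>=1
    D->F: in-degree(F)=1, level(F)>=1
  process E: level=0
    E->A: in-degree(A)=1, level(A)>=1
    E->B: in-degree(B)=1, level(B)>=1
    E->G: in-degree(G)=0, level(G)=1, enqueue
  process G: level=1
    G->A: in-degree(A)=0, level(A)=2, enqueue
    G->F: in-degree(F)=0, level(F)=2, enqueue
  process A: level=2
    A->B: in-degree(B)=0, level(B)=3, enqueue
    A->C: in-degree(C)=1, level(C)>=3
  process F: level=2
    F->C: in-degree(C)=0, level(C)=3, enqueue
  process B: level=3
  process C: level=3
All levels: A:2, B:3, C:3, D:0, E:0, F:2, G:1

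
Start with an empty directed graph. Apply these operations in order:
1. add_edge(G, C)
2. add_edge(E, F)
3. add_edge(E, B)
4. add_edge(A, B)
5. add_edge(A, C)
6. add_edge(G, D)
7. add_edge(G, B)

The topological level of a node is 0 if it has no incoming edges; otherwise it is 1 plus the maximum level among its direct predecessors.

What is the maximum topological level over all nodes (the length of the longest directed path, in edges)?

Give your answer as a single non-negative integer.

Answer: 1

Derivation:
Op 1: add_edge(G, C). Edges now: 1
Op 2: add_edge(E, F). Edges now: 2
Op 3: add_edge(E, B). Edges now: 3
Op 4: add_edge(A, B). Edges now: 4
Op 5: add_edge(A, C). Edges now: 5
Op 6: add_edge(G, D). Edges now: 6
Op 7: add_edge(G, B). Edges now: 7
Compute levels (Kahn BFS):
  sources (in-degree 0): A, E, G
  process A: level=0
    A->B: in-degree(B)=2, level(B)>=1
    A->C: in-degree(C)=1, level(C)>=1
  process E: level=0
    E->B: in-degree(B)=1, level(B)>=1
    E->F: in-degree(F)=0, level(F)=1, enqueue
  process G: level=0
    G->B: in-degree(B)=0, level(B)=1, enqueue
    G->C: in-degree(C)=0, level(C)=1, enqueue
    G->D: in-degree(D)=0, level(D)=1, enqueue
  process F: level=1
  process B: level=1
  process C: level=1
  process D: level=1
All levels: A:0, B:1, C:1, D:1, E:0, F:1, G:0
max level = 1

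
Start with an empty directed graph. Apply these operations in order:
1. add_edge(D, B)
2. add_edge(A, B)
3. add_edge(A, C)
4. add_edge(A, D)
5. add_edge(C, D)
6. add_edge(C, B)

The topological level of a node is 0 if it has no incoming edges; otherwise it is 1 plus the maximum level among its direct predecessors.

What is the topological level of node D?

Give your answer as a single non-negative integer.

Answer: 2

Derivation:
Op 1: add_edge(D, B). Edges now: 1
Op 2: add_edge(A, B). Edges now: 2
Op 3: add_edge(A, C). Edges now: 3
Op 4: add_edge(A, D). Edges now: 4
Op 5: add_edge(C, D). Edges now: 5
Op 6: add_edge(C, B). Edges now: 6
Compute levels (Kahn BFS):
  sources (in-degree 0): A
  process A: level=0
    A->B: in-degree(B)=2, level(B)>=1
    A->C: in-degree(C)=0, level(C)=1, enqueue
    A->D: in-degree(D)=1, level(D)>=1
  process C: level=1
    C->B: in-degree(B)=1, level(B)>=2
    C->D: in-degree(D)=0, level(D)=2, enqueue
  process D: level=2
    D->B: in-degree(B)=0, level(B)=3, enqueue
  process B: level=3
All levels: A:0, B:3, C:1, D:2
level(D) = 2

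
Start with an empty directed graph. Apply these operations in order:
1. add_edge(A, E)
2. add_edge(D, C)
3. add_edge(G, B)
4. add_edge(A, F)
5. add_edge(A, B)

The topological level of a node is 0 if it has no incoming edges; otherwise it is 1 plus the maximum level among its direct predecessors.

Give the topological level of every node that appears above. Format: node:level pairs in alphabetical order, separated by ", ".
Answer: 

Answer: A:0, B:1, C:1, D:0, E:1, F:1, G:0

Derivation:
Op 1: add_edge(A, E). Edges now: 1
Op 2: add_edge(D, C). Edges now: 2
Op 3: add_edge(G, B). Edges now: 3
Op 4: add_edge(A, F). Edges now: 4
Op 5: add_edge(A, B). Edges now: 5
Compute levels (Kahn BFS):
  sources (in-degree 0): A, D, G
  process A: level=0
    A->B: in-degree(B)=1, level(B)>=1
    A->E: in-degree(E)=0, level(E)=1, enqueue
    A->F: in-degree(F)=0, level(F)=1, enqueue
  process D: level=0
    D->C: in-degree(C)=0, level(C)=1, enqueue
  process G: level=0
    G->B: in-degree(B)=0, level(B)=1, enqueue
  process E: level=1
  process F: level=1
  process C: level=1
  process B: level=1
All levels: A:0, B:1, C:1, D:0, E:1, F:1, G:0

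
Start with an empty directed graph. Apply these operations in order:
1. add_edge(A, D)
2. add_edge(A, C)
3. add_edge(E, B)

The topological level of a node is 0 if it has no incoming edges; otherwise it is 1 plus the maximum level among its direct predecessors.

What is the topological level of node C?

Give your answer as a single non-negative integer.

Answer: 1

Derivation:
Op 1: add_edge(A, D). Edges now: 1
Op 2: add_edge(A, C). Edges now: 2
Op 3: add_edge(E, B). Edges now: 3
Compute levels (Kahn BFS):
  sources (in-degree 0): A, E
  process A: level=0
    A->C: in-degree(C)=0, level(C)=1, enqueue
    A->D: in-degree(D)=0, level(D)=1, enqueue
  process E: level=0
    E->B: in-degree(B)=0, level(B)=1, enqueue
  process C: level=1
  process D: level=1
  process B: level=1
All levels: A:0, B:1, C:1, D:1, E:0
level(C) = 1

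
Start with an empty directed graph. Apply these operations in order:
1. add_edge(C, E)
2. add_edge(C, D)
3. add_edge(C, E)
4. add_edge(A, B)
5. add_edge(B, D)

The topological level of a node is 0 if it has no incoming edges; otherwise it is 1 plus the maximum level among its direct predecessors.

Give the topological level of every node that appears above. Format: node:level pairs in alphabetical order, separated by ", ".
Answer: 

Op 1: add_edge(C, E). Edges now: 1
Op 2: add_edge(C, D). Edges now: 2
Op 3: add_edge(C, E) (duplicate, no change). Edges now: 2
Op 4: add_edge(A, B). Edges now: 3
Op 5: add_edge(B, D). Edges now: 4
Compute levels (Kahn BFS):
  sources (in-degree 0): A, C
  process A: level=0
    A->B: in-degree(B)=0, level(B)=1, enqueue
  process C: level=0
    C->D: in-degree(D)=1, level(D)>=1
    C->E: in-degree(E)=0, level(E)=1, enqueue
  process B: level=1
    B->D: in-degree(D)=0, level(D)=2, enqueue
  process E: level=1
  process D: level=2
All levels: A:0, B:1, C:0, D:2, E:1

Answer: A:0, B:1, C:0, D:2, E:1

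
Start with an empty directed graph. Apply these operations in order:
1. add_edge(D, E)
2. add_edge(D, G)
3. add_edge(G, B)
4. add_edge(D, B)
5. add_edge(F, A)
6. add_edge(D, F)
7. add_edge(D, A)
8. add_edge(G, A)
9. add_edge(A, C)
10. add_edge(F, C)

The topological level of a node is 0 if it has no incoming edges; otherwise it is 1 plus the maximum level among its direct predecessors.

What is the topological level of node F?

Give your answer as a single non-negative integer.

Op 1: add_edge(D, E). Edges now: 1
Op 2: add_edge(D, G). Edges now: 2
Op 3: add_edge(G, B). Edges now: 3
Op 4: add_edge(D, B). Edges now: 4
Op 5: add_edge(F, A). Edges now: 5
Op 6: add_edge(D, F). Edges now: 6
Op 7: add_edge(D, A). Edges now: 7
Op 8: add_edge(G, A). Edges now: 8
Op 9: add_edge(A, C). Edges now: 9
Op 10: add_edge(F, C). Edges now: 10
Compute levels (Kahn BFS):
  sources (in-degree 0): D
  process D: level=0
    D->A: in-degree(A)=2, level(A)>=1
    D->B: in-degree(B)=1, level(B)>=1
    D->E: in-degree(E)=0, level(E)=1, enqueue
    D->F: in-degree(F)=0, level(F)=1, enqueue
    D->G: in-degree(G)=0, level(G)=1, enqueue
  process E: level=1
  process F: level=1
    F->A: in-degree(A)=1, level(A)>=2
    F->C: in-degree(C)=1, level(C)>=2
  process G: level=1
    G->A: in-degree(A)=0, level(A)=2, enqueue
    G->B: in-degree(B)=0, level(B)=2, enqueue
  process A: level=2
    A->C: in-degree(C)=0, level(C)=3, enqueue
  process B: level=2
  process C: level=3
All levels: A:2, B:2, C:3, D:0, E:1, F:1, G:1
level(F) = 1

Answer: 1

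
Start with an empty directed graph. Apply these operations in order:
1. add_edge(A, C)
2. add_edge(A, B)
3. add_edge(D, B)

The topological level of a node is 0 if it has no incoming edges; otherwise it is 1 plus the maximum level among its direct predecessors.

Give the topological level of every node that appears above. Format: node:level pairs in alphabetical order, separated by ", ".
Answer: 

Op 1: add_edge(A, C). Edges now: 1
Op 2: add_edge(A, B). Edges now: 2
Op 3: add_edge(D, B). Edges now: 3
Compute levels (Kahn BFS):
  sources (in-degree 0): A, D
  process A: level=0
    A->B: in-degree(B)=1, level(B)>=1
    A->C: in-degree(C)=0, level(C)=1, enqueue
  process D: level=0
    D->B: in-degree(B)=0, level(B)=1, enqueue
  process C: level=1
  process B: level=1
All levels: A:0, B:1, C:1, D:0

Answer: A:0, B:1, C:1, D:0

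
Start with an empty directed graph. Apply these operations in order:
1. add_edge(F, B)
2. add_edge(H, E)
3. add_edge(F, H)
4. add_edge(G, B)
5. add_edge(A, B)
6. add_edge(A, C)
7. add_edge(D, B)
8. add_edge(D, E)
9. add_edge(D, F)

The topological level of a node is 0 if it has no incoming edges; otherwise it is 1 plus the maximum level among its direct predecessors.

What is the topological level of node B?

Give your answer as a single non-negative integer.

Answer: 2

Derivation:
Op 1: add_edge(F, B). Edges now: 1
Op 2: add_edge(H, E). Edges now: 2
Op 3: add_edge(F, H). Edges now: 3
Op 4: add_edge(G, B). Edges now: 4
Op 5: add_edge(A, B). Edges now: 5
Op 6: add_edge(A, C). Edges now: 6
Op 7: add_edge(D, B). Edges now: 7
Op 8: add_edge(D, E). Edges now: 8
Op 9: add_edge(D, F). Edges now: 9
Compute levels (Kahn BFS):
  sources (in-degree 0): A, D, G
  process A: level=0
    A->B: in-degree(B)=3, level(B)>=1
    A->C: in-degree(C)=0, level(C)=1, enqueue
  process D: level=0
    D->B: in-degree(B)=2, level(B)>=1
    D->E: in-degree(E)=1, level(E)>=1
    D->F: in-degree(F)=0, level(F)=1, enqueue
  process G: level=0
    G->B: in-degree(B)=1, level(B)>=1
  process C: level=1
  process F: level=1
    F->B: in-degree(B)=0, level(B)=2, enqueue
    F->H: in-degree(H)=0, level(H)=2, enqueue
  process B: level=2
  process H: level=2
    H->E: in-degree(E)=0, level(E)=3, enqueue
  process E: level=3
All levels: A:0, B:2, C:1, D:0, E:3, F:1, G:0, H:2
level(B) = 2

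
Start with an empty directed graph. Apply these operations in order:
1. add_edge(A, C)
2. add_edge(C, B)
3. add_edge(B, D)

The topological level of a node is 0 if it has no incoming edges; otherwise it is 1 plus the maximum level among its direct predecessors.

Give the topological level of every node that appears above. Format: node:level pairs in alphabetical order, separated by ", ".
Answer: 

Answer: A:0, B:2, C:1, D:3

Derivation:
Op 1: add_edge(A, C). Edges now: 1
Op 2: add_edge(C, B). Edges now: 2
Op 3: add_edge(B, D). Edges now: 3
Compute levels (Kahn BFS):
  sources (in-degree 0): A
  process A: level=0
    A->C: in-degree(C)=0, level(C)=1, enqueue
  process C: level=1
    C->B: in-degree(B)=0, level(B)=2, enqueue
  process B: level=2
    B->D: in-degree(D)=0, level(D)=3, enqueue
  process D: level=3
All levels: A:0, B:2, C:1, D:3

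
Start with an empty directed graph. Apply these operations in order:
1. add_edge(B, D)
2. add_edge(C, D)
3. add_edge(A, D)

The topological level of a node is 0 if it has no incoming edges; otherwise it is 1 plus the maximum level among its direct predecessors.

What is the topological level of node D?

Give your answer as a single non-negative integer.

Op 1: add_edge(B, D). Edges now: 1
Op 2: add_edge(C, D). Edges now: 2
Op 3: add_edge(A, D). Edges now: 3
Compute levels (Kahn BFS):
  sources (in-degree 0): A, B, C
  process A: level=0
    A->D: in-degree(D)=2, level(D)>=1
  process B: level=0
    B->D: in-degree(D)=1, level(D)>=1
  process C: level=0
    C->D: in-degree(D)=0, level(D)=1, enqueue
  process D: level=1
All levels: A:0, B:0, C:0, D:1
level(D) = 1

Answer: 1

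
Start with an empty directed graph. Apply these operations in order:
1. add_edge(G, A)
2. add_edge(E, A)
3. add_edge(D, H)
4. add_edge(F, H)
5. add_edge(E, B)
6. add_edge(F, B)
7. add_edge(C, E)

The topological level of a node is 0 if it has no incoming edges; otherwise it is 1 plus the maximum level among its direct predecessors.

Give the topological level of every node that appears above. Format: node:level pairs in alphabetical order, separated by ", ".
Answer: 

Answer: A:2, B:2, C:0, D:0, E:1, F:0, G:0, H:1

Derivation:
Op 1: add_edge(G, A). Edges now: 1
Op 2: add_edge(E, A). Edges now: 2
Op 3: add_edge(D, H). Edges now: 3
Op 4: add_edge(F, H). Edges now: 4
Op 5: add_edge(E, B). Edges now: 5
Op 6: add_edge(F, B). Edges now: 6
Op 7: add_edge(C, E). Edges now: 7
Compute levels (Kahn BFS):
  sources (in-degree 0): C, D, F, G
  process C: level=0
    C->E: in-degree(E)=0, level(E)=1, enqueue
  process D: level=0
    D->H: in-degree(H)=1, level(H)>=1
  process F: level=0
    F->B: in-degree(B)=1, level(B)>=1
    F->H: in-degree(H)=0, level(H)=1, enqueue
  process G: level=0
    G->A: in-degree(A)=1, level(A)>=1
  process E: level=1
    E->A: in-degree(A)=0, level(A)=2, enqueue
    E->B: in-degree(B)=0, level(B)=2, enqueue
  process H: level=1
  process A: level=2
  process B: level=2
All levels: A:2, B:2, C:0, D:0, E:1, F:0, G:0, H:1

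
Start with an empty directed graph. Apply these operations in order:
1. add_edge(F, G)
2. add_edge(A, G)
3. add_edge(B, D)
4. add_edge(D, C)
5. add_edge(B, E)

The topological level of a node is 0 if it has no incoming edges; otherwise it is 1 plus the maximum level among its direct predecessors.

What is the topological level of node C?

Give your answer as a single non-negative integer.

Answer: 2

Derivation:
Op 1: add_edge(F, G). Edges now: 1
Op 2: add_edge(A, G). Edges now: 2
Op 3: add_edge(B, D). Edges now: 3
Op 4: add_edge(D, C). Edges now: 4
Op 5: add_edge(B, E). Edges now: 5
Compute levels (Kahn BFS):
  sources (in-degree 0): A, B, F
  process A: level=0
    A->G: in-degree(G)=1, level(G)>=1
  process B: level=0
    B->D: in-degree(D)=0, level(D)=1, enqueue
    B->E: in-degree(E)=0, level(E)=1, enqueue
  process F: level=0
    F->G: in-degree(G)=0, level(G)=1, enqueue
  process D: level=1
    D->C: in-degree(C)=0, level(C)=2, enqueue
  process E: level=1
  process G: level=1
  process C: level=2
All levels: A:0, B:0, C:2, D:1, E:1, F:0, G:1
level(C) = 2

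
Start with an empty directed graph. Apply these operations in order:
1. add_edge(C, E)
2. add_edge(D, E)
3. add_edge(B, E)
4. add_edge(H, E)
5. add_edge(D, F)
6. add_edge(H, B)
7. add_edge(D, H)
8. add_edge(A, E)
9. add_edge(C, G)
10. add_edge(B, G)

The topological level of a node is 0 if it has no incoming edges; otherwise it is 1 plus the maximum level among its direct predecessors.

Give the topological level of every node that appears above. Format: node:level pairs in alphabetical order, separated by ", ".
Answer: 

Answer: A:0, B:2, C:0, D:0, E:3, F:1, G:3, H:1

Derivation:
Op 1: add_edge(C, E). Edges now: 1
Op 2: add_edge(D, E). Edges now: 2
Op 3: add_edge(B, E). Edges now: 3
Op 4: add_edge(H, E). Edges now: 4
Op 5: add_edge(D, F). Edges now: 5
Op 6: add_edge(H, B). Edges now: 6
Op 7: add_edge(D, H). Edges now: 7
Op 8: add_edge(A, E). Edges now: 8
Op 9: add_edge(C, G). Edges now: 9
Op 10: add_edge(B, G). Edges now: 10
Compute levels (Kahn BFS):
  sources (in-degree 0): A, C, D
  process A: level=0
    A->E: in-degree(E)=4, level(E)>=1
  process C: level=0
    C->E: in-degree(E)=3, level(E)>=1
    C->G: in-degree(G)=1, level(G)>=1
  process D: level=0
    D->E: in-degree(E)=2, level(E)>=1
    D->F: in-degree(F)=0, level(F)=1, enqueue
    D->H: in-degree(H)=0, level(H)=1, enqueue
  process F: level=1
  process H: level=1
    H->B: in-degree(B)=0, level(B)=2, enqueue
    H->E: in-degree(E)=1, level(E)>=2
  process B: level=2
    B->E: in-degree(E)=0, level(E)=3, enqueue
    B->G: in-degree(G)=0, level(G)=3, enqueue
  process E: level=3
  process G: level=3
All levels: A:0, B:2, C:0, D:0, E:3, F:1, G:3, H:1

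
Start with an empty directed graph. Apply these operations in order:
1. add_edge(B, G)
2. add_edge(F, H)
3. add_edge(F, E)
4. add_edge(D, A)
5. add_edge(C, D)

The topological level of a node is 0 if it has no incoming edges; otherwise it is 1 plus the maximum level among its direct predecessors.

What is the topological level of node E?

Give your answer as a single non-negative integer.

Op 1: add_edge(B, G). Edges now: 1
Op 2: add_edge(F, H). Edges now: 2
Op 3: add_edge(F, E). Edges now: 3
Op 4: add_edge(D, A). Edges now: 4
Op 5: add_edge(C, D). Edges now: 5
Compute levels (Kahn BFS):
  sources (in-degree 0): B, C, F
  process B: level=0
    B->G: in-degree(G)=0, level(G)=1, enqueue
  process C: level=0
    C->D: in-degree(D)=0, level(D)=1, enqueue
  process F: level=0
    F->E: in-degree(E)=0, level(E)=1, enqueue
    F->H: in-degree(H)=0, level(H)=1, enqueue
  process G: level=1
  process D: level=1
    D->A: in-degree(A)=0, level(A)=2, enqueue
  process E: level=1
  process H: level=1
  process A: level=2
All levels: A:2, B:0, C:0, D:1, E:1, F:0, G:1, H:1
level(E) = 1

Answer: 1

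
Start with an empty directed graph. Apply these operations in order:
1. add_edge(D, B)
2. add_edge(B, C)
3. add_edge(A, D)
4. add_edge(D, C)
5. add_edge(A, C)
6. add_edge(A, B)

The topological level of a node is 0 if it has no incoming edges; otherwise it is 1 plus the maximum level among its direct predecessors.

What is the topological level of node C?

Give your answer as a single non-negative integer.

Answer: 3

Derivation:
Op 1: add_edge(D, B). Edges now: 1
Op 2: add_edge(B, C). Edges now: 2
Op 3: add_edge(A, D). Edges now: 3
Op 4: add_edge(D, C). Edges now: 4
Op 5: add_edge(A, C). Edges now: 5
Op 6: add_edge(A, B). Edges now: 6
Compute levels (Kahn BFS):
  sources (in-degree 0): A
  process A: level=0
    A->B: in-degree(B)=1, level(B)>=1
    A->C: in-degree(C)=2, level(C)>=1
    A->D: in-degree(D)=0, level(D)=1, enqueue
  process D: level=1
    D->B: in-degree(B)=0, level(B)=2, enqueue
    D->C: in-degree(C)=1, level(C)>=2
  process B: level=2
    B->C: in-degree(C)=0, level(C)=3, enqueue
  process C: level=3
All levels: A:0, B:2, C:3, D:1
level(C) = 3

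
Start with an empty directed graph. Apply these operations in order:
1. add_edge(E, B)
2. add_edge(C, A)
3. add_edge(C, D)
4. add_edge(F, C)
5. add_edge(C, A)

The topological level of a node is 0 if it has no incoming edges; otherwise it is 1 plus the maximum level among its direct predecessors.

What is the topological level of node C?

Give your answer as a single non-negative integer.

Op 1: add_edge(E, B). Edges now: 1
Op 2: add_edge(C, A). Edges now: 2
Op 3: add_edge(C, D). Edges now: 3
Op 4: add_edge(F, C). Edges now: 4
Op 5: add_edge(C, A) (duplicate, no change). Edges now: 4
Compute levels (Kahn BFS):
  sources (in-degree 0): E, F
  process E: level=0
    E->B: in-degree(B)=0, level(B)=1, enqueue
  process F: level=0
    F->C: in-degree(C)=0, level(C)=1, enqueue
  process B: level=1
  process C: level=1
    C->A: in-degree(A)=0, level(A)=2, enqueue
    C->D: in-degree(D)=0, level(D)=2, enqueue
  process A: level=2
  process D: level=2
All levels: A:2, B:1, C:1, D:2, E:0, F:0
level(C) = 1

Answer: 1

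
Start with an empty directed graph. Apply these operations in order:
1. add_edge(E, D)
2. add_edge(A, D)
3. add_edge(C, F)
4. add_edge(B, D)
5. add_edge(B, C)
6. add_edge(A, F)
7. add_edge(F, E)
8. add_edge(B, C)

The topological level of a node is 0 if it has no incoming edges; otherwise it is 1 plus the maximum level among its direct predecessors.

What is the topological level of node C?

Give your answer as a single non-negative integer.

Op 1: add_edge(E, D). Edges now: 1
Op 2: add_edge(A, D). Edges now: 2
Op 3: add_edge(C, F). Edges now: 3
Op 4: add_edge(B, D). Edges now: 4
Op 5: add_edge(B, C). Edges now: 5
Op 6: add_edge(A, F). Edges now: 6
Op 7: add_edge(F, E). Edges now: 7
Op 8: add_edge(B, C) (duplicate, no change). Edges now: 7
Compute levels (Kahn BFS):
  sources (in-degree 0): A, B
  process A: level=0
    A->D: in-degree(D)=2, level(D)>=1
    A->F: in-degree(F)=1, level(F)>=1
  process B: level=0
    B->C: in-degree(C)=0, level(C)=1, enqueue
    B->D: in-degree(D)=1, level(D)>=1
  process C: level=1
    C->F: in-degree(F)=0, level(F)=2, enqueue
  process F: level=2
    F->E: in-degree(E)=0, level(E)=3, enqueue
  process E: level=3
    E->D: in-degree(D)=0, level(D)=4, enqueue
  process D: level=4
All levels: A:0, B:0, C:1, D:4, E:3, F:2
level(C) = 1

Answer: 1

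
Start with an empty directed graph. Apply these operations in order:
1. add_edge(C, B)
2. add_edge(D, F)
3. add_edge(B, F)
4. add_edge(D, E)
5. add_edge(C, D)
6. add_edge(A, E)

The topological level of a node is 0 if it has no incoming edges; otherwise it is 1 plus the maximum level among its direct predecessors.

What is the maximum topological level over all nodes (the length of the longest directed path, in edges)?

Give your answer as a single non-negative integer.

Op 1: add_edge(C, B). Edges now: 1
Op 2: add_edge(D, F). Edges now: 2
Op 3: add_edge(B, F). Edges now: 3
Op 4: add_edge(D, E). Edges now: 4
Op 5: add_edge(C, D). Edges now: 5
Op 6: add_edge(A, E). Edges now: 6
Compute levels (Kahn BFS):
  sources (in-degree 0): A, C
  process A: level=0
    A->E: in-degree(E)=1, level(E)>=1
  process C: level=0
    C->B: in-degree(B)=0, level(B)=1, enqueue
    C->D: in-degree(D)=0, level(D)=1, enqueue
  process B: level=1
    B->F: in-degree(F)=1, level(F)>=2
  process D: level=1
    D->E: in-degree(E)=0, level(E)=2, enqueue
    D->F: in-degree(F)=0, level(F)=2, enqueue
  process E: level=2
  process F: level=2
All levels: A:0, B:1, C:0, D:1, E:2, F:2
max level = 2

Answer: 2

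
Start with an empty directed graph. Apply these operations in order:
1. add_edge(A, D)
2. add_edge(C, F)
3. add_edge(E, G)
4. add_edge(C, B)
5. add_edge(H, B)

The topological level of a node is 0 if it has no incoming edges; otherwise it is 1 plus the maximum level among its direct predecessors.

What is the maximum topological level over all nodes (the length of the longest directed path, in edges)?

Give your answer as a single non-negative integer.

Answer: 1

Derivation:
Op 1: add_edge(A, D). Edges now: 1
Op 2: add_edge(C, F). Edges now: 2
Op 3: add_edge(E, G). Edges now: 3
Op 4: add_edge(C, B). Edges now: 4
Op 5: add_edge(H, B). Edges now: 5
Compute levels (Kahn BFS):
  sources (in-degree 0): A, C, E, H
  process A: level=0
    A->D: in-degree(D)=0, level(D)=1, enqueue
  process C: level=0
    C->B: in-degree(B)=1, level(B)>=1
    C->F: in-degree(F)=0, level(F)=1, enqueue
  process E: level=0
    E->G: in-degree(G)=0, level(G)=1, enqueue
  process H: level=0
    H->B: in-degree(B)=0, level(B)=1, enqueue
  process D: level=1
  process F: level=1
  process G: level=1
  process B: level=1
All levels: A:0, B:1, C:0, D:1, E:0, F:1, G:1, H:0
max level = 1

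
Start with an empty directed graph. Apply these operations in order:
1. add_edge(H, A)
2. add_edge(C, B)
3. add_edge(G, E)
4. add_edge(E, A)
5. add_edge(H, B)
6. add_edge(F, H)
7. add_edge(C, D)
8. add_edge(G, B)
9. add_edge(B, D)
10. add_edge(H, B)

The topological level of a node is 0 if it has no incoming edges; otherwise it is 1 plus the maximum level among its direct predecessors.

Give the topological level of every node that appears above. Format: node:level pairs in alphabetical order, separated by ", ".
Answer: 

Op 1: add_edge(H, A). Edges now: 1
Op 2: add_edge(C, B). Edges now: 2
Op 3: add_edge(G, E). Edges now: 3
Op 4: add_edge(E, A). Edges now: 4
Op 5: add_edge(H, B). Edges now: 5
Op 6: add_edge(F, H). Edges now: 6
Op 7: add_edge(C, D). Edges now: 7
Op 8: add_edge(G, B). Edges now: 8
Op 9: add_edge(B, D). Edges now: 9
Op 10: add_edge(H, B) (duplicate, no change). Edges now: 9
Compute levels (Kahn BFS):
  sources (in-degree 0): C, F, G
  process C: level=0
    C->B: in-degree(B)=2, level(B)>=1
    C->D: in-degree(D)=1, level(D)>=1
  process F: level=0
    F->H: in-degree(H)=0, level(H)=1, enqueue
  process G: level=0
    G->B: in-degree(B)=1, level(B)>=1
    G->E: in-degree(E)=0, level(E)=1, enqueue
  process H: level=1
    H->A: in-degree(A)=1, level(A)>=2
    H->B: in-degree(B)=0, level(B)=2, enqueue
  process E: level=1
    E->A: in-degree(A)=0, level(A)=2, enqueue
  process B: level=2
    B->D: in-degree(D)=0, level(D)=3, enqueue
  process A: level=2
  process D: level=3
All levels: A:2, B:2, C:0, D:3, E:1, F:0, G:0, H:1

Answer: A:2, B:2, C:0, D:3, E:1, F:0, G:0, H:1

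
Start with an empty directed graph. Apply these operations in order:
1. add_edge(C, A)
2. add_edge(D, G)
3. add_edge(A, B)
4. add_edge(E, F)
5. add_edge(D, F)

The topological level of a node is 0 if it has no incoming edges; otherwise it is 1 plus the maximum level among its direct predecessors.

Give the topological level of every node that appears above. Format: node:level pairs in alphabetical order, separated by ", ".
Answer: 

Op 1: add_edge(C, A). Edges now: 1
Op 2: add_edge(D, G). Edges now: 2
Op 3: add_edge(A, B). Edges now: 3
Op 4: add_edge(E, F). Edges now: 4
Op 5: add_edge(D, F). Edges now: 5
Compute levels (Kahn BFS):
  sources (in-degree 0): C, D, E
  process C: level=0
    C->A: in-degree(A)=0, level(A)=1, enqueue
  process D: level=0
    D->F: in-degree(F)=1, level(F)>=1
    D->G: in-degree(G)=0, level(G)=1, enqueue
  process E: level=0
    E->F: in-degree(F)=0, level(F)=1, enqueue
  process A: level=1
    A->B: in-degree(B)=0, level(B)=2, enqueue
  process G: level=1
  process F: level=1
  process B: level=2
All levels: A:1, B:2, C:0, D:0, E:0, F:1, G:1

Answer: A:1, B:2, C:0, D:0, E:0, F:1, G:1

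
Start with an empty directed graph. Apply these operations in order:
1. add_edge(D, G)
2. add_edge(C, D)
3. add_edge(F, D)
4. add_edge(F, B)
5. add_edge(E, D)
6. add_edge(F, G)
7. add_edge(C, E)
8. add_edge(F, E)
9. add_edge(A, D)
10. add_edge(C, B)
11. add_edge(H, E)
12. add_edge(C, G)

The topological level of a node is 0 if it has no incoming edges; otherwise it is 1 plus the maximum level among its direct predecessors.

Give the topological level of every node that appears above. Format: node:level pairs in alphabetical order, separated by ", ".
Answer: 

Op 1: add_edge(D, G). Edges now: 1
Op 2: add_edge(C, D). Edges now: 2
Op 3: add_edge(F, D). Edges now: 3
Op 4: add_edge(F, B). Edges now: 4
Op 5: add_edge(E, D). Edges now: 5
Op 6: add_edge(F, G). Edges now: 6
Op 7: add_edge(C, E). Edges now: 7
Op 8: add_edge(F, E). Edges now: 8
Op 9: add_edge(A, D). Edges now: 9
Op 10: add_edge(C, B). Edges now: 10
Op 11: add_edge(H, E). Edges now: 11
Op 12: add_edge(C, G). Edges now: 12
Compute levels (Kahn BFS):
  sources (in-degree 0): A, C, F, H
  process A: level=0
    A->D: in-degree(D)=3, level(D)>=1
  process C: level=0
    C->B: in-degree(B)=1, level(B)>=1
    C->D: in-degree(D)=2, level(D)>=1
    C->E: in-degree(E)=2, level(E)>=1
    C->G: in-degree(G)=2, level(G)>=1
  process F: level=0
    F->B: in-degree(B)=0, level(B)=1, enqueue
    F->D: in-degree(D)=1, level(D)>=1
    F->E: in-degree(E)=1, level(E)>=1
    F->G: in-degree(G)=1, level(G)>=1
  process H: level=0
    H->E: in-degree(E)=0, level(E)=1, enqueue
  process B: level=1
  process E: level=1
    E->D: in-degree(D)=0, level(D)=2, enqueue
  process D: level=2
    D->G: in-degree(G)=0, level(G)=3, enqueue
  process G: level=3
All levels: A:0, B:1, C:0, D:2, E:1, F:0, G:3, H:0

Answer: A:0, B:1, C:0, D:2, E:1, F:0, G:3, H:0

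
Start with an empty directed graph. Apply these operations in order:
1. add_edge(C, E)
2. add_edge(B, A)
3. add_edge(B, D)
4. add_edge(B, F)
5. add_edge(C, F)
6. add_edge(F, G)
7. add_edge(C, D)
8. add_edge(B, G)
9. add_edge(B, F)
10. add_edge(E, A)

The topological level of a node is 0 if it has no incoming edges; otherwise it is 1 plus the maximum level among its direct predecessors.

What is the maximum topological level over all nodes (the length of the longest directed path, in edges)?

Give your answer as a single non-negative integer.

Op 1: add_edge(C, E). Edges now: 1
Op 2: add_edge(B, A). Edges now: 2
Op 3: add_edge(B, D). Edges now: 3
Op 4: add_edge(B, F). Edges now: 4
Op 5: add_edge(C, F). Edges now: 5
Op 6: add_edge(F, G). Edges now: 6
Op 7: add_edge(C, D). Edges now: 7
Op 8: add_edge(B, G). Edges now: 8
Op 9: add_edge(B, F) (duplicate, no change). Edges now: 8
Op 10: add_edge(E, A). Edges now: 9
Compute levels (Kahn BFS):
  sources (in-degree 0): B, C
  process B: level=0
    B->A: in-degree(A)=1, level(A)>=1
    B->D: in-degree(D)=1, level(D)>=1
    B->F: in-degree(F)=1, level(F)>=1
    B->G: in-degree(G)=1, level(G)>=1
  process C: level=0
    C->D: in-degree(D)=0, level(D)=1, enqueue
    C->E: in-degree(E)=0, level(E)=1, enqueue
    C->F: in-degree(F)=0, level(F)=1, enqueue
  process D: level=1
  process E: level=1
    E->A: in-degree(A)=0, level(A)=2, enqueue
  process F: level=1
    F->G: in-degree(G)=0, level(G)=2, enqueue
  process A: level=2
  process G: level=2
All levels: A:2, B:0, C:0, D:1, E:1, F:1, G:2
max level = 2

Answer: 2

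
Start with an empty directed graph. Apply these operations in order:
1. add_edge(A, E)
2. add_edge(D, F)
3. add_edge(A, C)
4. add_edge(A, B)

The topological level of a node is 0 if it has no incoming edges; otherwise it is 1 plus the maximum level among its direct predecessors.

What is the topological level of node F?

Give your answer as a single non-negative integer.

Answer: 1

Derivation:
Op 1: add_edge(A, E). Edges now: 1
Op 2: add_edge(D, F). Edges now: 2
Op 3: add_edge(A, C). Edges now: 3
Op 4: add_edge(A, B). Edges now: 4
Compute levels (Kahn BFS):
  sources (in-degree 0): A, D
  process A: level=0
    A->B: in-degree(B)=0, level(B)=1, enqueue
    A->C: in-degree(C)=0, level(C)=1, enqueue
    A->E: in-degree(E)=0, level(E)=1, enqueue
  process D: level=0
    D->F: in-degree(F)=0, level(F)=1, enqueue
  process B: level=1
  process C: level=1
  process E: level=1
  process F: level=1
All levels: A:0, B:1, C:1, D:0, E:1, F:1
level(F) = 1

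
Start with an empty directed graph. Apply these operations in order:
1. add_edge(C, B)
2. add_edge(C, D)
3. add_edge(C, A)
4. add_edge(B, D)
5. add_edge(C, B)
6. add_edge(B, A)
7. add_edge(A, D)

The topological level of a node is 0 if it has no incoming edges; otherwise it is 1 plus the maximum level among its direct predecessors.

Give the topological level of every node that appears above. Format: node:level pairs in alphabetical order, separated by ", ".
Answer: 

Answer: A:2, B:1, C:0, D:3

Derivation:
Op 1: add_edge(C, B). Edges now: 1
Op 2: add_edge(C, D). Edges now: 2
Op 3: add_edge(C, A). Edges now: 3
Op 4: add_edge(B, D). Edges now: 4
Op 5: add_edge(C, B) (duplicate, no change). Edges now: 4
Op 6: add_edge(B, A). Edges now: 5
Op 7: add_edge(A, D). Edges now: 6
Compute levels (Kahn BFS):
  sources (in-degree 0): C
  process C: level=0
    C->A: in-degree(A)=1, level(A)>=1
    C->B: in-degree(B)=0, level(B)=1, enqueue
    C->D: in-degree(D)=2, level(D)>=1
  process B: level=1
    B->A: in-degree(A)=0, level(A)=2, enqueue
    B->D: in-degree(D)=1, level(D)>=2
  process A: level=2
    A->D: in-degree(D)=0, level(D)=3, enqueue
  process D: level=3
All levels: A:2, B:1, C:0, D:3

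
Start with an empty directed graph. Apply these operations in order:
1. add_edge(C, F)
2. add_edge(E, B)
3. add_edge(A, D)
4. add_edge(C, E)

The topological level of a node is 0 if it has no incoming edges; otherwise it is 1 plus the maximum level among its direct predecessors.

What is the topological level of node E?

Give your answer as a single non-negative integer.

Op 1: add_edge(C, F). Edges now: 1
Op 2: add_edge(E, B). Edges now: 2
Op 3: add_edge(A, D). Edges now: 3
Op 4: add_edge(C, E). Edges now: 4
Compute levels (Kahn BFS):
  sources (in-degree 0): A, C
  process A: level=0
    A->D: in-degree(D)=0, level(D)=1, enqueue
  process C: level=0
    C->E: in-degree(E)=0, level(E)=1, enqueue
    C->F: in-degree(F)=0, level(F)=1, enqueue
  process D: level=1
  process E: level=1
    E->B: in-degree(B)=0, level(B)=2, enqueue
  process F: level=1
  process B: level=2
All levels: A:0, B:2, C:0, D:1, E:1, F:1
level(E) = 1

Answer: 1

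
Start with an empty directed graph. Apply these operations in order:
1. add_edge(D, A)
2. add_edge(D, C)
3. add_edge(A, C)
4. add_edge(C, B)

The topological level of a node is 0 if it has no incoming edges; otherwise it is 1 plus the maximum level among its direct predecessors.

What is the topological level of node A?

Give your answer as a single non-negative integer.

Answer: 1

Derivation:
Op 1: add_edge(D, A). Edges now: 1
Op 2: add_edge(D, C). Edges now: 2
Op 3: add_edge(A, C). Edges now: 3
Op 4: add_edge(C, B). Edges now: 4
Compute levels (Kahn BFS):
  sources (in-degree 0): D
  process D: level=0
    D->A: in-degree(A)=0, level(A)=1, enqueue
    D->C: in-degree(C)=1, level(C)>=1
  process A: level=1
    A->C: in-degree(C)=0, level(C)=2, enqueue
  process C: level=2
    C->B: in-degree(B)=0, level(B)=3, enqueue
  process B: level=3
All levels: A:1, B:3, C:2, D:0
level(A) = 1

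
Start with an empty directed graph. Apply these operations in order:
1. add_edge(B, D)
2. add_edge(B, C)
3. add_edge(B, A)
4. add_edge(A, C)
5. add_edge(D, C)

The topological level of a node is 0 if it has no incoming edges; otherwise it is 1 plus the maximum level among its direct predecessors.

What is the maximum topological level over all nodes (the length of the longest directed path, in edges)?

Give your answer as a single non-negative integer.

Answer: 2

Derivation:
Op 1: add_edge(B, D). Edges now: 1
Op 2: add_edge(B, C). Edges now: 2
Op 3: add_edge(B, A). Edges now: 3
Op 4: add_edge(A, C). Edges now: 4
Op 5: add_edge(D, C). Edges now: 5
Compute levels (Kahn BFS):
  sources (in-degree 0): B
  process B: level=0
    B->A: in-degree(A)=0, level(A)=1, enqueue
    B->C: in-degree(C)=2, level(C)>=1
    B->D: in-degree(D)=0, level(D)=1, enqueue
  process A: level=1
    A->C: in-degree(C)=1, level(C)>=2
  process D: level=1
    D->C: in-degree(C)=0, level(C)=2, enqueue
  process C: level=2
All levels: A:1, B:0, C:2, D:1
max level = 2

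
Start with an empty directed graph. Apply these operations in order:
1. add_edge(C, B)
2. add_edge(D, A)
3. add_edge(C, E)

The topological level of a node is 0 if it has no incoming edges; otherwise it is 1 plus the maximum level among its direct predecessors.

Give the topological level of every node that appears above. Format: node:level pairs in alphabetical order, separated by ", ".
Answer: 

Op 1: add_edge(C, B). Edges now: 1
Op 2: add_edge(D, A). Edges now: 2
Op 3: add_edge(C, E). Edges now: 3
Compute levels (Kahn BFS):
  sources (in-degree 0): C, D
  process C: level=0
    C->B: in-degree(B)=0, level(B)=1, enqueue
    C->E: in-degree(E)=0, level(E)=1, enqueue
  process D: level=0
    D->A: in-degree(A)=0, level(A)=1, enqueue
  process B: level=1
  process E: level=1
  process A: level=1
All levels: A:1, B:1, C:0, D:0, E:1

Answer: A:1, B:1, C:0, D:0, E:1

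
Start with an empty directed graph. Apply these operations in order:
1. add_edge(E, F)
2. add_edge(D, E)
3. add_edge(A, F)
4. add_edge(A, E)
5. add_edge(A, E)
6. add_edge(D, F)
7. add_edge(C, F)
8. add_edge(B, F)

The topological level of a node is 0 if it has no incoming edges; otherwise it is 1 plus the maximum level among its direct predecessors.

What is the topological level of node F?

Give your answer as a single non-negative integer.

Answer: 2

Derivation:
Op 1: add_edge(E, F). Edges now: 1
Op 2: add_edge(D, E). Edges now: 2
Op 3: add_edge(A, F). Edges now: 3
Op 4: add_edge(A, E). Edges now: 4
Op 5: add_edge(A, E) (duplicate, no change). Edges now: 4
Op 6: add_edge(D, F). Edges now: 5
Op 7: add_edge(C, F). Edges now: 6
Op 8: add_edge(B, F). Edges now: 7
Compute levels (Kahn BFS):
  sources (in-degree 0): A, B, C, D
  process A: level=0
    A->E: in-degree(E)=1, level(E)>=1
    A->F: in-degree(F)=4, level(F)>=1
  process B: level=0
    B->F: in-degree(F)=3, level(F)>=1
  process C: level=0
    C->F: in-degree(F)=2, level(F)>=1
  process D: level=0
    D->E: in-degree(E)=0, level(E)=1, enqueue
    D->F: in-degree(F)=1, level(F)>=1
  process E: level=1
    E->F: in-degree(F)=0, level(F)=2, enqueue
  process F: level=2
All levels: A:0, B:0, C:0, D:0, E:1, F:2
level(F) = 2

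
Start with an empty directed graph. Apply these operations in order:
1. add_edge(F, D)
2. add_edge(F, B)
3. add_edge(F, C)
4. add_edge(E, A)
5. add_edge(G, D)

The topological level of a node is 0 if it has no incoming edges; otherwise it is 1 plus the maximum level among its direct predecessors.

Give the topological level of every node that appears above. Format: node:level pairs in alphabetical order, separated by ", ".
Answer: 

Op 1: add_edge(F, D). Edges now: 1
Op 2: add_edge(F, B). Edges now: 2
Op 3: add_edge(F, C). Edges now: 3
Op 4: add_edge(E, A). Edges now: 4
Op 5: add_edge(G, D). Edges now: 5
Compute levels (Kahn BFS):
  sources (in-degree 0): E, F, G
  process E: level=0
    E->A: in-degree(A)=0, level(A)=1, enqueue
  process F: level=0
    F->B: in-degree(B)=0, level(B)=1, enqueue
    F->C: in-degree(C)=0, level(C)=1, enqueue
    F->D: in-degree(D)=1, level(D)>=1
  process G: level=0
    G->D: in-degree(D)=0, level(D)=1, enqueue
  process A: level=1
  process B: level=1
  process C: level=1
  process D: level=1
All levels: A:1, B:1, C:1, D:1, E:0, F:0, G:0

Answer: A:1, B:1, C:1, D:1, E:0, F:0, G:0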